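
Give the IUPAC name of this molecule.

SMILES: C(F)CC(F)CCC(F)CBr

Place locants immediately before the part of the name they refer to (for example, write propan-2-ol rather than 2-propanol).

The parent chain contains 7 carbons (heptane).
Number the chain so that the substituent locant set {1,2,5,7} is lower than {1,3,6,7} at the first point of difference.
With this numbering: a bromo group at C-1; fluoro groups at C-2 and C-5 and C-7.
The substituents are ordered alphabetically, ignoring any di-/tri- multipliers.
Assembling the pieces gives 1-bromo-2,5,7-trifluoroheptane.

1-bromo-2,5,7-trifluoroheptane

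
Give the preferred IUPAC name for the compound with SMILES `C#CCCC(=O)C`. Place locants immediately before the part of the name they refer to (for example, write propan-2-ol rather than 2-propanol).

hex-5-yn-2-one

The longest carbon chain that includes the carbonyl and the multiple bond has 6 carbons, so the parent hydride is hexane.
The highest-priority functional group is a ketone (C=O on an internal carbon), so the name ends in -one.
The chain contains a C≡C triple bond, so the unsaturation ending is -yne.
Choose the numbering such that numbering from this end puts the carbonyl group at C-2 rather than C-5.
That gives the carbonyl at C-2; the triple bond between C-5 and C-6.
Putting it together: hex-5-yn-2-one.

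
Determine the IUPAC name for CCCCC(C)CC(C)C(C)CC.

The longest continuous carbon chain has 10 atoms, so the parent hydride is decane.
The numbering direction is chosen so that the substituent locant set {3,4,6} is lower than {5,7,8} at the first point of difference.
This places methyl groups at C-3 and C-4 and C-6.
The name is 3,4,6-trimethyldecane.

3,4,6-trimethyldecane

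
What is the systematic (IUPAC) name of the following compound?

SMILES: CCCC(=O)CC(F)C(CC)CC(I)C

7-ethyl-6-fluoro-9-iododecan-4-one

The longest chain bearing the carbonyl is 10 carbons long (decane).
A ketone (C=O on an internal carbon) is the principal characteristic group, giving the suffix -one.
Number the chain so that numbering from this end puts the carbonyl group at C-4 rather than C-7.
With this numbering: the carbonyl at C-4; an ethyl group at C-7; a fluoro group at C-6; an iodo group at C-9.
The substituents are ordered alphabetically, ignoring any di-/tri- multipliers.
Assembling the pieces gives 7-ethyl-6-fluoro-9-iododecan-4-one.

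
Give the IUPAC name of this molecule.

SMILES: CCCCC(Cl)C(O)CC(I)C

5-chloro-2-iodononan-4-ol

The longest carbon chain that includes the –OH group has 9 carbons, so the parent hydride is nonane.
An alcohol (–OH) is the principal characteristic group, giving the suffix -ol.
Choose the numbering such that numbering from this end puts the hydroxyl group at C-4 rather than C-6.
This places the hydroxyl at C-4; a chloro group at C-5; an iodo group at C-2.
Substituent prefixes are cited in alphabetical order (multiplying prefixes like di-/tri- are ignored for ordering).
The name is 5-chloro-2-iodononan-4-ol.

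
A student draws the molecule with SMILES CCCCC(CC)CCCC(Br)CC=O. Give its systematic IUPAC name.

Counting along the main chain through the –CHO group gives 11 carbons: the parent is undecane.
An aldehyde (terminal –CHO) is the principal characteristic group, giving the suffix -al.
Choose the numbering such that the aldehyde carbon is C-1 by definition.
This places a bromo group at C-3; an ethyl group at C-7.
Substituent prefixes are cited in alphabetical order (multiplying prefixes like di-/tri- are ignored for ordering).
Assembling the pieces gives 3-bromo-7-ethylundecanal.

3-bromo-7-ethylundecanal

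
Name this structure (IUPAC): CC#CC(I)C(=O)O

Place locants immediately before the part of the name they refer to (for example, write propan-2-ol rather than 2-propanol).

The longest carbon chain that includes the –COOH group and the multiple bond has 5 carbons, so the parent hydride is pentane.
The principal characteristic group is a carboxylic acid (terminal –COOH), named with the suffix -oic acid.
A C≡C triple bond in the chain gives the infix -yne-.
Number the chain so that the carboxylic acid carbon is C-1 by definition.
That gives the triple bond between C-3 and C-4; an iodo group at C-2.
The name is 2-iodopent-3-ynoic acid.

2-iodopent-3-ynoic acid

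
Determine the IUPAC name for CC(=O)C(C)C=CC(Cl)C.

6-chloro-3-methylhept-4-en-2-one

The longest carbon chain that includes the carbonyl and the multiple bond has 7 carbons, so the parent hydride is heptane.
A ketone (C=O on an internal carbon) is the principal characteristic group, giving the suffix -one.
There is one C=C double bond, indicated by the ending -ene.
Choose the numbering such that numbering from this end puts the carbonyl group at C-2 rather than C-6.
With this numbering: the carbonyl at C-2; the double bond between C-4 and C-5; a chloro group at C-6; a methyl group at C-3.
Prefixes are listed alphabetically: chloro, methyl.
The name is 6-chloro-3-methylhept-4-en-2-one.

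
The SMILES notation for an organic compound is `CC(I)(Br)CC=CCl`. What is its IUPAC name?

The longest chain bearing the multiple bond is 5 carbons long (pentane).
The chain contains a C=C double bond, so the unsaturation ending is -ene.
The numbering direction is chosen so that numbering from this end puts the double bond at C-1 rather than C-4.
That gives the double bond between C-1 and C-2; a bromo group at C-4; a chloro group at C-1; an iodo group at C-4.
Substituent prefixes are cited in alphabetical order (multiplying prefixes like di-/tri- are ignored for ordering).
The name is 4-bromo-1-chloro-4-iodopent-1-ene.

4-bromo-1-chloro-4-iodopent-1-ene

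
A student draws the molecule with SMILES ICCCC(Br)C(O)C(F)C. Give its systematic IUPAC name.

4-bromo-2-fluoro-7-iodoheptan-3-ol

Counting along the main chain through the –OH group gives 7 carbons: the parent is heptane.
The highest-priority functional group is an alcohol (–OH), so the name ends in -ol.
Number the chain so that numbering from this end puts the hydroxyl group at C-3 rather than C-5.
This places the hydroxyl at C-3; a bromo group at C-4; a fluoro group at C-2; an iodo group at C-7.
The substituents are ordered alphabetically, ignoring any di-/tri- multipliers.
Putting it together: 4-bromo-2-fluoro-7-iodoheptan-3-ol.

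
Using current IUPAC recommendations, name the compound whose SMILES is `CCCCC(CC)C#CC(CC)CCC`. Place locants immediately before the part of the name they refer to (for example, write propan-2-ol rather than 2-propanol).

Counting along the main chain through the multiple bond gives 11 carbons: the parent is undecane.
A C≡C triple bond in the chain gives the infix -yne-.
Number the chain so that numbering from this end puts the triple bond at C-5 rather than C-6.
With this numbering: the triple bond between C-5 and C-6; ethyl groups at C-4 and C-7.
Assembling the pieces gives 4,7-diethylundec-5-yne.

4,7-diethylundec-5-yne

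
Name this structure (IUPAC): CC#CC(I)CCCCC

4-iodonon-2-yne

Counting along the main chain through the multiple bond gives 9 carbons: the parent is nonane.
The chain contains a C≡C triple bond, so the unsaturation ending is -yne.
Choose the numbering such that numbering from this end puts the triple bond at C-2 rather than C-7.
With this numbering: the triple bond between C-2 and C-3; an iodo group at C-4.
Putting it together: 4-iodonon-2-yne.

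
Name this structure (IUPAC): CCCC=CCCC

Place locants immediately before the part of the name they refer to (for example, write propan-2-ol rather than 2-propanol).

The longest chain bearing the multiple bond is 8 carbons long (octane).
There is one C=C double bond, indicated by the ending -ene.
The molecule is symmetric, so either numbering direction gives the same locants.
With this numbering: the double bond between C-4 and C-5.
Assembling the pieces gives oct-4-ene.

oct-4-ene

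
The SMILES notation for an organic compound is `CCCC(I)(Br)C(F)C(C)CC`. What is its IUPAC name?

The parent chain contains 8 carbons (octane).
Number the chain so that the substituent locant set {3,4,5,5} is lower than {4,4,5,6} at the first point of difference.
This places a bromo group at C-5; a fluoro group at C-4; an iodo group at C-5; a methyl group at C-3.
Substituent prefixes are cited in alphabetical order (multiplying prefixes like di-/tri- are ignored for ordering).
Assembling the pieces gives 5-bromo-4-fluoro-5-iodo-3-methyloctane.

5-bromo-4-fluoro-5-iodo-3-methyloctane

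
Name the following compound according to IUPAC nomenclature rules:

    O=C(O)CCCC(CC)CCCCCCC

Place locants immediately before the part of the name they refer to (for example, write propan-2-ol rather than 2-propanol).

The longest carbon chain that includes the –COOH group has 12 carbons, so the parent hydride is dodecane.
The principal characteristic group is a carboxylic acid (terminal –COOH), named with the suffix -oic acid.
Number the chain so that the carboxylic acid carbon is C-1 by definition.
That gives an ethyl group at C-5.
The name is 5-ethyldodecanoic acid.

5-ethyldodecanoic acid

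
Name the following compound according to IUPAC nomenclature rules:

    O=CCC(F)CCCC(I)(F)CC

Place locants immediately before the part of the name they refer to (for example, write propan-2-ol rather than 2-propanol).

Counting along the main chain through the –CHO group gives 9 carbons: the parent is nonane.
An aldehyde (terminal –CHO) is the principal characteristic group, giving the suffix -al.
Number the chain so that the aldehyde carbon is C-1 by definition.
This places fluoro groups at C-3 and C-7; an iodo group at C-7.
Prefixes are listed alphabetically: fluoro, iodo.
Putting it together: 3,7-difluoro-7-iodononanal.

3,7-difluoro-7-iodononanal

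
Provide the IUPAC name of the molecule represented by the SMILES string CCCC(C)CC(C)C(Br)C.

2-bromo-3,5-dimethyloctane

The parent chain contains 8 carbons (octane).
The numbering direction is chosen so that the substituent locant set {2,3,5} is lower than {4,6,7} at the first point of difference.
This places a bromo group at C-2; methyl groups at C-3 and C-5.
Prefixes are listed alphabetically: bromo, methyl.
Putting it together: 2-bromo-3,5-dimethyloctane.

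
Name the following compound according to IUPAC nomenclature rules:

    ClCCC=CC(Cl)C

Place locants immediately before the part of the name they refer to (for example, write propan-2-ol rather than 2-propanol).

1,5-dichlorohex-3-ene

Counting along the main chain through the multiple bond gives 6 carbons: the parent is hexane.
The chain contains a C=C double bond, so the unsaturation ending is -ene.
Number the chain so that the substituent locant set {1,5} is lower than {2,6} at the first point of difference.
That gives the double bond between C-3 and C-4; chloro groups at C-1 and C-5.
Putting it together: 1,5-dichlorohex-3-ene.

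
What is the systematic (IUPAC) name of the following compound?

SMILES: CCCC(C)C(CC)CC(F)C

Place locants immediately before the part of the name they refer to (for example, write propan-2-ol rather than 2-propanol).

4-ethyl-2-fluoro-5-methyloctane

The parent chain contains 8 carbons (octane).
The numbering direction is chosen so that the substituent locant set {2,4,5} is lower than {4,5,7} at the first point of difference.
That gives an ethyl group at C-4; a fluoro group at C-2; a methyl group at C-5.
The substituents are ordered alphabetically, ignoring any di-/tri- multipliers.
Putting it together: 4-ethyl-2-fluoro-5-methyloctane.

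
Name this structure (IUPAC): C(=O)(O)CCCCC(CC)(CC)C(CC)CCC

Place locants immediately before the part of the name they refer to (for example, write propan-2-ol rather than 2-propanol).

6,6,7-triethyldecanoic acid

The longest chain bearing the –COOH group is 10 carbons long (decane).
The highest-priority functional group is a carboxylic acid (terminal –COOH), so the name ends in -oic acid.
The numbering direction is chosen so that the carboxylic acid carbon is C-1 by definition.
That gives ethyl groups at C-6 (×2) and C-7.
Assembling the pieces gives 6,6,7-triethyldecanoic acid.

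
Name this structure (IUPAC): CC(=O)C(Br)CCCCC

Counting along the main chain through the carbonyl gives 8 carbons: the parent is octane.
The highest-priority functional group is a ketone (C=O on an internal carbon), so the name ends in -one.
The numbering direction is chosen so that numbering from this end puts the carbonyl group at C-2 rather than C-7.
This places the carbonyl at C-2; a bromo group at C-3.
Putting it together: 3-bromooctan-2-one.

3-bromooctan-2-one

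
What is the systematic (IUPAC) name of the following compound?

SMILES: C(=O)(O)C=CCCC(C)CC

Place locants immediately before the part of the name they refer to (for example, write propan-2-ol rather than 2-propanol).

6-methyloct-2-enoic acid

The longest carbon chain that includes the –COOH group and the multiple bond has 8 carbons, so the parent hydride is octane.
A carboxylic acid (terminal –COOH) is the principal characteristic group, giving the suffix -oic acid.
A C=C double bond in the chain gives the infix -ene-.
Choose the numbering such that the carboxylic acid carbon is C-1 by definition.
With this numbering: the double bond between C-2 and C-3; a methyl group at C-6.
Putting it together: 6-methyloct-2-enoic acid.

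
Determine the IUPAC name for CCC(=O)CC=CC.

The longest carbon chain that includes the carbonyl and the multiple bond has 7 carbons, so the parent hydride is heptane.
The principal characteristic group is a ketone (C=O on an internal carbon), named with the suffix -one.
The chain contains a C=C double bond, so the unsaturation ending is -ene.
The numbering direction is chosen so that numbering from this end puts the carbonyl group at C-3 rather than C-5.
With this numbering: the carbonyl at C-3; the double bond between C-5 and C-6.
The name is hept-5-en-3-one.

hept-5-en-3-one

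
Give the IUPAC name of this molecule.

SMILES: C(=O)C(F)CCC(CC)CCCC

The longest carbon chain that includes the –CHO group has 9 carbons, so the parent hydride is nonane.
An aldehyde (terminal –CHO) is the principal characteristic group, giving the suffix -al.
The numbering direction is chosen so that the aldehyde carbon is C-1 by definition.
That gives an ethyl group at C-5; a fluoro group at C-2.
The substituents are ordered alphabetically, ignoring any di-/tri- multipliers.
Putting it together: 5-ethyl-2-fluorononanal.

5-ethyl-2-fluorononanal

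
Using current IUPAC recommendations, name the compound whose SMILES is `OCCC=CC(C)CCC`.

5-methyloct-3-en-1-ol

The longest carbon chain that includes the –OH group and the multiple bond has 8 carbons, so the parent hydride is octane.
The highest-priority functional group is an alcohol (–OH), so the name ends in -ol.
The chain contains a C=C double bond, so the unsaturation ending is -ene.
Choose the numbering such that numbering from this end puts the hydroxyl group at C-1 rather than C-8.
This places the hydroxyl at C-1; the double bond between C-3 and C-4; a methyl group at C-5.
Assembling the pieces gives 5-methyloct-3-en-1-ol.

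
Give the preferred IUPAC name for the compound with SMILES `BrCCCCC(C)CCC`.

1-bromo-5-methyloctane

The parent chain contains 8 carbons (octane).
Number the chain so that the substituent locant set {1,5} is lower than {4,8} at the first point of difference.
That gives a bromo group at C-1; a methyl group at C-5.
Prefixes are listed alphabetically: bromo, methyl.
Assembling the pieces gives 1-bromo-5-methyloctane.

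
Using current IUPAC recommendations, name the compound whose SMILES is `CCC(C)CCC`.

3-methylhexane

The parent chain contains 6 carbons (hexane).
Number the chain so that the substituent locant set {3} is lower than {4} at the first point of difference.
With this numbering: a methyl group at C-3.
The name is 3-methylhexane.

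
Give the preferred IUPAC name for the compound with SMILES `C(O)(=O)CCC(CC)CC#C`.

Counting along the main chain through the –COOH group and the multiple bond gives 7 carbons: the parent is heptane.
A carboxylic acid (terminal –COOH) is the principal characteristic group, giving the suffix -oic acid.
The chain contains a C≡C triple bond, so the unsaturation ending is -yne.
Number the chain so that the carboxylic acid carbon is C-1 by definition.
With this numbering: the triple bond between C-6 and C-7; an ethyl group at C-4.
Assembling the pieces gives 4-ethylhept-6-ynoic acid.

4-ethylhept-6-ynoic acid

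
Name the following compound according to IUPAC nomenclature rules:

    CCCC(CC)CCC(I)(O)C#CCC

8-ethyl-5-iodoundec-3-yn-5-ol

The longest carbon chain that includes the –OH group and the multiple bond has 11 carbons, so the parent hydride is undecane.
An alcohol (–OH) is the principal characteristic group, giving the suffix -ol.
The chain contains a C≡C triple bond, so the unsaturation ending is -yne.
The numbering direction is chosen so that numbering from this end puts the hydroxyl group at C-5 rather than C-7.
This places the hydroxyl at C-5; the triple bond between C-3 and C-4; an ethyl group at C-8; an iodo group at C-5.
The substituents are ordered alphabetically, ignoring any di-/tri- multipliers.
The name is 8-ethyl-5-iodoundec-3-yn-5-ol.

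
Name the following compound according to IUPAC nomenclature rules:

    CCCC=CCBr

1-bromohex-2-ene

The longest carbon chain that includes the multiple bond has 6 carbons, so the parent hydride is hexane.
The chain contains a C=C double bond, so the unsaturation ending is -ene.
Number the chain so that numbering from this end puts the double bond at C-2 rather than C-4.
This places the double bond between C-2 and C-3; a bromo group at C-1.
The name is 1-bromohex-2-ene.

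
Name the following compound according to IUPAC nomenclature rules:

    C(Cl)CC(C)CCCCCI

1-chloro-8-iodo-3-methyloctane

The longest carbon chain is 8 atoms: the parent is octane.
Number the chain so that the substituent locant set {1,3,8} is lower than {1,6,8} at the first point of difference.
That gives a chloro group at C-1; an iodo group at C-8; a methyl group at C-3.
Prefixes are listed alphabetically: chloro, iodo, methyl.
The name is 1-chloro-8-iodo-3-methyloctane.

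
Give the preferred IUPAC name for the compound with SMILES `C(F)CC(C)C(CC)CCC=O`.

The longest carbon chain that includes the –CHO group has 7 carbons, so the parent hydride is heptane.
The principal characteristic group is an aldehyde (terminal –CHO), named with the suffix -al.
The numbering direction is chosen so that the aldehyde carbon is C-1 by definition.
With this numbering: an ethyl group at C-4; a fluoro group at C-7; a methyl group at C-5.
The substituents are ordered alphabetically, ignoring any di-/tri- multipliers.
Assembling the pieces gives 4-ethyl-7-fluoro-5-methylheptanal.

4-ethyl-7-fluoro-5-methylheptanal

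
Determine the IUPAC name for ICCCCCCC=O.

The longest chain bearing the –CHO group is 7 carbons long (heptane).
The principal characteristic group is an aldehyde (terminal –CHO), named with the suffix -al.
Number the chain so that the aldehyde carbon is C-1 by definition.
That gives an iodo group at C-7.
The name is 7-iodoheptanal.

7-iodoheptanal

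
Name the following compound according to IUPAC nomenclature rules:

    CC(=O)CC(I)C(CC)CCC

5-ethyl-4-iodooctan-2-one

The longest carbon chain that includes the carbonyl has 8 carbons, so the parent hydride is octane.
The highest-priority functional group is a ketone (C=O on an internal carbon), so the name ends in -one.
The numbering direction is chosen so that numbering from this end puts the carbonyl group at C-2 rather than C-7.
That gives the carbonyl at C-2; an ethyl group at C-5; an iodo group at C-4.
The substituents are ordered alphabetically, ignoring any di-/tri- multipliers.
The name is 5-ethyl-4-iodooctan-2-one.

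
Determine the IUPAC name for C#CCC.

The longest chain bearing the multiple bond is 4 carbons long (butane).
There is one C≡C triple bond, indicated by the ending -yne.
Choose the numbering such that numbering from this end puts the triple bond at C-1 rather than C-3.
That gives the triple bond between C-1 and C-2.
Assembling the pieces gives but-1-yne.

but-1-yne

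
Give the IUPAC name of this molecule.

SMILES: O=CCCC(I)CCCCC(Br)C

The longest carbon chain that includes the –CHO group has 10 carbons, so the parent hydride is decane.
The highest-priority functional group is an aldehyde (terminal –CHO), so the name ends in -al.
Choose the numbering such that the aldehyde carbon is C-1 by definition.
With this numbering: a bromo group at C-9; an iodo group at C-4.
The substituents are ordered alphabetically, ignoring any di-/tri- multipliers.
The name is 9-bromo-4-iododecanal.

9-bromo-4-iododecanal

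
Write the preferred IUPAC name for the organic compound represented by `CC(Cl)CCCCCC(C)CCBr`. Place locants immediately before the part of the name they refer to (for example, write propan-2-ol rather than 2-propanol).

The longest carbon chain is 10 atoms: the parent is decane.
Number the chain so that the substituent locant set {1,3,9} is lower than {2,8,10} at the first point of difference.
This places a bromo group at C-1; a chloro group at C-9; a methyl group at C-3.
Substituent prefixes are cited in alphabetical order (multiplying prefixes like di-/tri- are ignored for ordering).
Putting it together: 1-bromo-9-chloro-3-methyldecane.

1-bromo-9-chloro-3-methyldecane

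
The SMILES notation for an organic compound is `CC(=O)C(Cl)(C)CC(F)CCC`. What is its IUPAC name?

3-chloro-5-fluoro-3-methyloctan-2-one

The longest chain bearing the carbonyl is 8 carbons long (octane).
The principal characteristic group is a ketone (C=O on an internal carbon), named with the suffix -one.
The numbering direction is chosen so that numbering from this end puts the carbonyl group at C-2 rather than C-7.
With this numbering: the carbonyl at C-2; a chloro group at C-3; a fluoro group at C-5; a methyl group at C-3.
Substituent prefixes are cited in alphabetical order (multiplying prefixes like di-/tri- are ignored for ordering).
The name is 3-chloro-5-fluoro-3-methyloctan-2-one.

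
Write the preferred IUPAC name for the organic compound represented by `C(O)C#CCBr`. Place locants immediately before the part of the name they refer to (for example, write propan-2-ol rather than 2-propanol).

4-bromobut-2-yn-1-ol

Counting along the main chain through the –OH group and the multiple bond gives 4 carbons: the parent is butane.
The highest-priority functional group is an alcohol (–OH), so the name ends in -ol.
The chain contains a C≡C triple bond, so the unsaturation ending is -yne.
Number the chain so that numbering from this end puts the hydroxyl group at C-1 rather than C-4.
With this numbering: the hydroxyl at C-1; the triple bond between C-2 and C-3; a bromo group at C-4.
The name is 4-bromobut-2-yn-1-ol.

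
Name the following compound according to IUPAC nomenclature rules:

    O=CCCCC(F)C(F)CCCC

5,6-difluorodecanal

Counting along the main chain through the –CHO group gives 10 carbons: the parent is decane.
The highest-priority functional group is an aldehyde (terminal –CHO), so the name ends in -al.
The numbering direction is chosen so that the aldehyde carbon is C-1 by definition.
This places fluoro groups at C-5 and C-6.
Putting it together: 5,6-difluorodecanal.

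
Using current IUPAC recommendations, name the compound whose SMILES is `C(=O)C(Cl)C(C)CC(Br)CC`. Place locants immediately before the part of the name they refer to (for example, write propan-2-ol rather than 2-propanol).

The longest chain bearing the –CHO group is 7 carbons long (heptane).
The highest-priority functional group is an aldehyde (terminal –CHO), so the name ends in -al.
Number the chain so that the aldehyde carbon is C-1 by definition.
With this numbering: a bromo group at C-5; a chloro group at C-2; a methyl group at C-3.
The substituents are ordered alphabetically, ignoring any di-/tri- multipliers.
Putting it together: 5-bromo-2-chloro-3-methylheptanal.

5-bromo-2-chloro-3-methylheptanal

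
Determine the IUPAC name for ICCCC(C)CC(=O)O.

The longest carbon chain that includes the –COOH group has 6 carbons, so the parent hydride is hexane.
A carboxylic acid (terminal –COOH) is the principal characteristic group, giving the suffix -oic acid.
Choose the numbering such that the carboxylic acid carbon is C-1 by definition.
This places an iodo group at C-6; a methyl group at C-3.
The substituents are ordered alphabetically, ignoring any di-/tri- multipliers.
The name is 6-iodo-3-methylhexanoic acid.

6-iodo-3-methylhexanoic acid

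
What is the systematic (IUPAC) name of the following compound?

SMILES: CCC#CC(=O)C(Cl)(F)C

The longest carbon chain that includes the carbonyl and the multiple bond has 7 carbons, so the parent hydride is heptane.
The highest-priority functional group is a ketone (C=O on an internal carbon), so the name ends in -one.
There is one C≡C triple bond, indicated by the ending -yne.
Choose the numbering such that numbering from this end puts the carbonyl group at C-3 rather than C-5.
That gives the carbonyl at C-3; the triple bond between C-4 and C-5; a chloro group at C-2; a fluoro group at C-2.
Substituent prefixes are cited in alphabetical order (multiplying prefixes like di-/tri- are ignored for ordering).
Putting it together: 2-chloro-2-fluorohept-4-yn-3-one.

2-chloro-2-fluorohept-4-yn-3-one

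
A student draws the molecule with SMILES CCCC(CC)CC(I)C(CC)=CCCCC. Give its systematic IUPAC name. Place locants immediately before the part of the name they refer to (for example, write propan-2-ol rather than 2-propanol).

The longest chain bearing the multiple bond is 12 carbons long (dodecane).
A C=C double bond in the chain gives the infix -ene-.
Number the chain so that numbering from this end puts the double bond at C-5 rather than C-7.
That gives the double bond between C-5 and C-6; ethyl groups at C-6 and C-9; an iodo group at C-7.
Prefixes are listed alphabetically: ethyl, iodo.
Putting it together: 6,9-diethyl-7-iodododec-5-ene.

6,9-diethyl-7-iodododec-5-ene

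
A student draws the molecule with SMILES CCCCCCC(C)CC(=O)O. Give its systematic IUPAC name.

3-methylnonanoic acid

The longest chain bearing the –COOH group is 9 carbons long (nonane).
A carboxylic acid (terminal –COOH) is the principal characteristic group, giving the suffix -oic acid.
Number the chain so that the carboxylic acid carbon is C-1 by definition.
This places a methyl group at C-3.
The name is 3-methylnonanoic acid.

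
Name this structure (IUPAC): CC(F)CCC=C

Counting along the main chain through the multiple bond gives 6 carbons: the parent is hexane.
The chain contains a C=C double bond, so the unsaturation ending is -ene.
Number the chain so that numbering from this end puts the double bond at C-1 rather than C-5.
That gives the double bond between C-1 and C-2; a fluoro group at C-5.
The name is 5-fluorohex-1-ene.

5-fluorohex-1-ene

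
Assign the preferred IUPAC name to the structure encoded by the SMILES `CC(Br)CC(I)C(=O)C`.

5-bromo-3-iodohexan-2-one

The longest carbon chain that includes the carbonyl has 6 carbons, so the parent hydride is hexane.
The principal characteristic group is a ketone (C=O on an internal carbon), named with the suffix -one.
The numbering direction is chosen so that numbering from this end puts the carbonyl group at C-2 rather than C-5.
This places the carbonyl at C-2; a bromo group at C-5; an iodo group at C-3.
Substituent prefixes are cited in alphabetical order (multiplying prefixes like di-/tri- are ignored for ordering).
The name is 5-bromo-3-iodohexan-2-one.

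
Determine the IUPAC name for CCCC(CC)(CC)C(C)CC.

4,4-diethyl-3-methylheptane

The parent chain contains 7 carbons (heptane).
Number the chain so that the substituent locant set {3,4,4} is lower than {4,4,5} at the first point of difference.
This places two ethyl groups at C-4; a methyl group at C-3.
Prefixes are listed alphabetically: ethyl, methyl.
Putting it together: 4,4-diethyl-3-methylheptane.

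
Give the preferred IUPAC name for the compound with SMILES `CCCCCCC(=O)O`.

heptanoic acid

Counting along the main chain through the –COOH group gives 7 carbons: the parent is heptane.
The principal characteristic group is a carboxylic acid (terminal –COOH), named with the suffix -oic acid.
The numbering direction is chosen so that the carboxylic acid carbon is C-1 by definition.
Putting it together: heptanoic acid.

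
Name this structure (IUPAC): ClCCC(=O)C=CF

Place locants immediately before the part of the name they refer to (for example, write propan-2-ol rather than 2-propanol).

5-chloro-1-fluoropent-1-en-3-one

The longest carbon chain that includes the carbonyl and the multiple bond has 5 carbons, so the parent hydride is pentane.
A ketone (C=O on an internal carbon) is the principal characteristic group, giving the suffix -one.
The chain contains a C=C double bond, so the unsaturation ending is -ene.
Choose the numbering such that numbering from this end puts the double bond at C-1 rather than C-4.
With this numbering: the carbonyl at C-3; the double bond between C-1 and C-2; a chloro group at C-5; a fluoro group at C-1.
Prefixes are listed alphabetically: chloro, fluoro.
The name is 5-chloro-1-fluoropent-1-en-3-one.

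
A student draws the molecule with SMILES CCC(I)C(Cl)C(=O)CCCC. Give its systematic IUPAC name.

The longest chain bearing the carbonyl is 9 carbons long (nonane).
The principal characteristic group is a ketone (C=O on an internal carbon), named with the suffix -one.
Choose the numbering such that the substituent locant set {3,4} is lower than {6,7} at the first point of difference.
This places the carbonyl at C-5; a chloro group at C-4; an iodo group at C-3.
Substituent prefixes are cited in alphabetical order (multiplying prefixes like di-/tri- are ignored for ordering).
Assembling the pieces gives 4-chloro-3-iodononan-5-one.

4-chloro-3-iodononan-5-one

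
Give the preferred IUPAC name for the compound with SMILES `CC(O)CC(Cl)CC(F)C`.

Counting along the main chain through the –OH group gives 7 carbons: the parent is heptane.
The principal characteristic group is an alcohol (–OH), named with the suffix -ol.
Number the chain so that numbering from this end puts the hydroxyl group at C-2 rather than C-6.
That gives the hydroxyl at C-2; a chloro group at C-4; a fluoro group at C-6.
Prefixes are listed alphabetically: chloro, fluoro.
Putting it together: 4-chloro-6-fluoroheptan-2-ol.

4-chloro-6-fluoroheptan-2-ol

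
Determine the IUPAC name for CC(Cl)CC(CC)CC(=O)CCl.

1,6-dichloro-4-ethylheptan-2-one

Counting along the main chain through the carbonyl gives 7 carbons: the parent is heptane.
A ketone (C=O on an internal carbon) is the principal characteristic group, giving the suffix -one.
Number the chain so that numbering from this end puts the carbonyl group at C-2 rather than C-6.
With this numbering: the carbonyl at C-2; chloro groups at C-1 and C-6; an ethyl group at C-4.
Substituent prefixes are cited in alphabetical order (multiplying prefixes like di-/tri- are ignored for ordering).
The name is 1,6-dichloro-4-ethylheptan-2-one.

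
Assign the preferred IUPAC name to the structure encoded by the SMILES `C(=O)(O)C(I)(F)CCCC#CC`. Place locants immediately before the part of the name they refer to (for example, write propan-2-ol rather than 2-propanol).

The longest chain bearing the –COOH group and the multiple bond is 8 carbons long (octane).
The highest-priority functional group is a carboxylic acid (terminal –COOH), so the name ends in -oic acid.
There is one C≡C triple bond, indicated by the ending -yne.
Choose the numbering such that the carboxylic acid carbon is C-1 by definition.
With this numbering: the triple bond between C-6 and C-7; a fluoro group at C-2; an iodo group at C-2.
Substituent prefixes are cited in alphabetical order (multiplying prefixes like di-/tri- are ignored for ordering).
Assembling the pieces gives 2-fluoro-2-iodooct-6-ynoic acid.

2-fluoro-2-iodooct-6-ynoic acid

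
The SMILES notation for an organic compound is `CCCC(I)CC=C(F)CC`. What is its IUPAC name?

3-fluoro-6-iodonon-3-ene

Counting along the main chain through the multiple bond gives 9 carbons: the parent is nonane.
A C=C double bond in the chain gives the infix -ene-.
Choose the numbering such that numbering from this end puts the double bond at C-3 rather than C-6.
This places the double bond between C-3 and C-4; a fluoro group at C-3; an iodo group at C-6.
The substituents are ordered alphabetically, ignoring any di-/tri- multipliers.
The name is 3-fluoro-6-iodonon-3-ene.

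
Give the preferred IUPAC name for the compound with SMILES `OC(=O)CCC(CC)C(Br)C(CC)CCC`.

The longest chain bearing the –COOH group is 9 carbons long (nonane).
The principal characteristic group is a carboxylic acid (terminal –COOH), named with the suffix -oic acid.
Number the chain so that the carboxylic acid carbon is C-1 by definition.
This places a bromo group at C-5; ethyl groups at C-4 and C-6.
Prefixes are listed alphabetically: bromo, ethyl.
Assembling the pieces gives 5-bromo-4,6-diethylnonanoic acid.

5-bromo-4,6-diethylnonanoic acid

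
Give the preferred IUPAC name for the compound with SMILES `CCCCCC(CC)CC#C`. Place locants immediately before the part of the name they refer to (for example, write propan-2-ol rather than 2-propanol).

Counting along the main chain through the multiple bond gives 9 carbons: the parent is nonane.
The chain contains a C≡C triple bond, so the unsaturation ending is -yne.
Choose the numbering such that numbering from this end puts the triple bond at C-1 rather than C-8.
This places the triple bond between C-1 and C-2; an ethyl group at C-4.
Putting it together: 4-ethylnon-1-yne.

4-ethylnon-1-yne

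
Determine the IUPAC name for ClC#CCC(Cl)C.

Counting along the main chain through the multiple bond gives 5 carbons: the parent is pentane.
The chain contains a C≡C triple bond, so the unsaturation ending is -yne.
Choose the numbering such that numbering from this end puts the triple bond at C-1 rather than C-4.
That gives the triple bond between C-1 and C-2; chloro groups at C-1 and C-4.
Putting it together: 1,4-dichloropent-1-yne.

1,4-dichloropent-1-yne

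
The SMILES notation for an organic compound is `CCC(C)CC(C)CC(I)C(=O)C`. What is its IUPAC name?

The longest carbon chain that includes the carbonyl has 9 carbons, so the parent hydride is nonane.
The principal characteristic group is a ketone (C=O on an internal carbon), named with the suffix -one.
Choose the numbering such that numbering from this end puts the carbonyl group at C-2 rather than C-8.
This places the carbonyl at C-2; an iodo group at C-3; methyl groups at C-5 and C-7.
The substituents are ordered alphabetically, ignoring any di-/tri- multipliers.
Assembling the pieces gives 3-iodo-5,7-dimethylnonan-2-one.

3-iodo-5,7-dimethylnonan-2-one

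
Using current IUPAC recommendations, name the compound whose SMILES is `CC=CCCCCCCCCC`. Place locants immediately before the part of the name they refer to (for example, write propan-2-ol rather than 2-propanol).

Counting along the main chain through the multiple bond gives 12 carbons: the parent is dodecane.
The chain contains a C=C double bond, so the unsaturation ending is -ene.
Choose the numbering such that numbering from this end puts the double bond at C-2 rather than C-10.
That gives the double bond between C-2 and C-3.
Putting it together: dodec-2-ene.

dodec-2-ene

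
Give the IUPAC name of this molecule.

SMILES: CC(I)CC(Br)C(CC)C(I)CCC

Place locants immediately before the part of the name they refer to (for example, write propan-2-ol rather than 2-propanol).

4-bromo-5-ethyl-2,6-diiodononane

The longest carbon chain is 9 atoms: the parent is nonane.
Choose the numbering such that the substituent locant set {2,4,5,6} is lower than {4,5,6,8} at the first point of difference.
With this numbering: a bromo group at C-4; an ethyl group at C-5; iodo groups at C-2 and C-6.
Substituent prefixes are cited in alphabetical order (multiplying prefixes like di-/tri- are ignored for ordering).
Assembling the pieces gives 4-bromo-5-ethyl-2,6-diiodononane.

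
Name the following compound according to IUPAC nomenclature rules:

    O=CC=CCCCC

hept-2-enal

The longest chain bearing the –CHO group and the multiple bond is 7 carbons long (heptane).
An aldehyde (terminal –CHO) is the principal characteristic group, giving the suffix -al.
A C=C double bond in the chain gives the infix -ene-.
Number the chain so that the aldehyde carbon is C-1 by definition.
That gives the double bond between C-2 and C-3.
Putting it together: hept-2-enal.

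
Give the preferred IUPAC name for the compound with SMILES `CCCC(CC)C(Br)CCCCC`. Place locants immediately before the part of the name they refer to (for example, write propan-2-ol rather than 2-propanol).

The longest carbon chain is 10 atoms: the parent is decane.
The numbering direction is chosen so that the substituent locant set {4,5} is lower than {6,7} at the first point of difference.
With this numbering: a bromo group at C-5; an ethyl group at C-4.
The substituents are ordered alphabetically, ignoring any di-/tri- multipliers.
Putting it together: 5-bromo-4-ethyldecane.

5-bromo-4-ethyldecane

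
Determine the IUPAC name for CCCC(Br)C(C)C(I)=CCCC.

The longest carbon chain that includes the multiple bond has 10 carbons, so the parent hydride is decane.
There is one C=C double bond, indicated by the ending -ene.
The numbering direction is chosen so that numbering from this end puts the double bond at C-4 rather than C-6.
This places the double bond between C-4 and C-5; a bromo group at C-7; an iodo group at C-5; a methyl group at C-6.
Substituent prefixes are cited in alphabetical order (multiplying prefixes like di-/tri- are ignored for ordering).
Putting it together: 7-bromo-5-iodo-6-methyldec-4-ene.

7-bromo-5-iodo-6-methyldec-4-ene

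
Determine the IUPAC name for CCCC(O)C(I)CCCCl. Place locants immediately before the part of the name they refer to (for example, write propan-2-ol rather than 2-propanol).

The longest chain bearing the –OH group is 8 carbons long (octane).
The highest-priority functional group is an alcohol (–OH), so the name ends in -ol.
The numbering direction is chosen so that numbering from this end puts the hydroxyl group at C-4 rather than C-5.
That gives the hydroxyl at C-4; a chloro group at C-8; an iodo group at C-5.
Prefixes are listed alphabetically: chloro, iodo.
The name is 8-chloro-5-iodooctan-4-ol.

8-chloro-5-iodooctan-4-ol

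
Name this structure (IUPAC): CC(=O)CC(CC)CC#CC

4-ethyloct-6-yn-2-one

The longest carbon chain that includes the carbonyl and the multiple bond has 8 carbons, so the parent hydride is octane.
The highest-priority functional group is a ketone (C=O on an internal carbon), so the name ends in -one.
The chain contains a C≡C triple bond, so the unsaturation ending is -yne.
The numbering direction is chosen so that numbering from this end puts the carbonyl group at C-2 rather than C-7.
That gives the carbonyl at C-2; the triple bond between C-6 and C-7; an ethyl group at C-4.
The name is 4-ethyloct-6-yn-2-one.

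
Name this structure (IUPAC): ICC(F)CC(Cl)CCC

4-chloro-2-fluoro-1-iodoheptane

The parent chain contains 7 carbons (heptane).
Choose the numbering such that the substituent locant set {1,2,4} is lower than {4,6,7} at the first point of difference.
With this numbering: a chloro group at C-4; a fluoro group at C-2; an iodo group at C-1.
The substituents are ordered alphabetically, ignoring any di-/tri- multipliers.
The name is 4-chloro-2-fluoro-1-iodoheptane.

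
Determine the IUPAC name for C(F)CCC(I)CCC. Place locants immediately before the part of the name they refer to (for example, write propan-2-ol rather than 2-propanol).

The parent chain contains 7 carbons (heptane).
Choose the numbering such that the substituent locant set {1,4} is lower than {4,7} at the first point of difference.
This places a fluoro group at C-1; an iodo group at C-4.
The substituents are ordered alphabetically, ignoring any di-/tri- multipliers.
Putting it together: 1-fluoro-4-iodoheptane.

1-fluoro-4-iodoheptane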